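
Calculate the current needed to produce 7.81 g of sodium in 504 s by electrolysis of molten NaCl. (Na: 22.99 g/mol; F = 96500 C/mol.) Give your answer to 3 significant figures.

n(Na) = 7.81 / 22.99 = 0.3397 mol
Na⁺ + e⁻ → Na, so n(e⁻) = 0.3397 mol
Q = 0.3397 × 96500 = 32780 C
I = Q / t = 32780 / 504 s = 65.0 A

65.0 A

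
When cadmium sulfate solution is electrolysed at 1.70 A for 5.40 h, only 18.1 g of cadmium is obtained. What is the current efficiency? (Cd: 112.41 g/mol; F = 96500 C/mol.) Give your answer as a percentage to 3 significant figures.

94.0%

Q = 1.70 × 19440 = 33050 C
n(e⁻) = 33050 / 96500 = 0.3425 mol
Cd²⁺ + 2e⁻ → Cd, so theoretical n(Cd) = 0.1713 mol → 19.26 g
Efficiency = 18.1 / 19.26 = 0.9398 = 94.0%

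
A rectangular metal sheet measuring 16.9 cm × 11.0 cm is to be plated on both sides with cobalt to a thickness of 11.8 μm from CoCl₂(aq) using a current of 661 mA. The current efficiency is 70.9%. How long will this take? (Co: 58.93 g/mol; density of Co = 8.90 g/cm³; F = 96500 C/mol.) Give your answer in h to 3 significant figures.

7.58 h

Plated area = 2 × 16.9 × 11.0 = 371.8 cm²
Volume = 371.8 × 11.8×10⁻⁴ cm = 0.4387 cm³
m(Co) = 0.4387 × 8.90 = 3.904 g
n(Co) = 3.904 / 58.93 = 0.06625 mol; n(e⁻) = 2 × 0.06625 = 0.1325 mol
Q = 0.1325 × 96500 / 0.709 = 18030 C
t = 18030 / 0.661 = 27280 s = 7.58 h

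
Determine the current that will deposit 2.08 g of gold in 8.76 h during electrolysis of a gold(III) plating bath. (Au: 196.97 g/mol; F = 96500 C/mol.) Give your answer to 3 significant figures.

0.0969 A

n(Au) = 2.08 / 196.97 = 0.01056 mol
Au³⁺ + 3e⁻ → Au, so n(e⁻) = 3 × 0.01056 = 0.03168 mol
Q = 0.03168 × 96500 = 3057 C
I = Q / t = 3057 / 31536 s = 0.0969 A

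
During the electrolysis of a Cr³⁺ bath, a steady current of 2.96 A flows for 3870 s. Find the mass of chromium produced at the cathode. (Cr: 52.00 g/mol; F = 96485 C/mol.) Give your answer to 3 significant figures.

2.06 g

Q = It = 2.96 × 3870 = 11460 C
Moles of electrons = 11460 / 96485 = 0.1188 mol
Cr³⁺ + 3e⁻ → Cr, so n(Cr) = 0.1188 / 3 = 0.03960 mol
m = 0.03960 × 52.00 = 2.06 g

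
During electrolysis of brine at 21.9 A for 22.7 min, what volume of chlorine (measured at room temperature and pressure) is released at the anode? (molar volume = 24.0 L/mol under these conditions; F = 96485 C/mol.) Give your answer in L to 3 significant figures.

Q = It = 21.9 × 1362 = 29830 C
n(e⁻) = Q/F = 29830/96485 = 0.3092 mol
2Cl⁻ → Cl₂ + 2e⁻, so n(Cl₂) = 0.3092 / 2 = 0.1546 mol
V = 0.1546 × 24.0 = 3.710 L

3.71 L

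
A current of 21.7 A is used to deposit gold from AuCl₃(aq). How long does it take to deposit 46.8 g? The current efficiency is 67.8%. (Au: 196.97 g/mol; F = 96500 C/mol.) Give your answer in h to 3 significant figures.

n(Au) = 46.8 / 196.97 = 0.2376 mol
Au³⁺ + 3e⁻ → Au, so n(e⁻) = 3 × 0.2376 = 0.7128 mol
Q = 0.7128 × 96500 / 0.678 = 1.015×10^5 C
t = Q / I = 1.015×10^5 / 21.7 = 4677 s = 1.30 h

1.30 h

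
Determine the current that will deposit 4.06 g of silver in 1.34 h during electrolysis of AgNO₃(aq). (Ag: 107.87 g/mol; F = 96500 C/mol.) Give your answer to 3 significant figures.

0.753 A

n(Ag) = 4.06 / 107.87 = 0.03764 mol
Ag⁺ + e⁻ → Ag, so n(e⁻) = 0.03764 mol
Q = 0.03764 × 96500 = 3632 C
I = Q / t = 3632 / 4824 s = 0.753 A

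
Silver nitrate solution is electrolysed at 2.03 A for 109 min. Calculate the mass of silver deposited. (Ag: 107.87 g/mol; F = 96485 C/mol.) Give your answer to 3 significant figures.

14.8 g

Q = 2.03 A × 6540 s = 13280 C
Moles of electrons = 13280 / 96485 = 0.1376 mol
Ag⁺ + e⁻ → Ag, so n(Ag) = 0.1376 mol
m = 0.1376 × 107.87 = 14.8 g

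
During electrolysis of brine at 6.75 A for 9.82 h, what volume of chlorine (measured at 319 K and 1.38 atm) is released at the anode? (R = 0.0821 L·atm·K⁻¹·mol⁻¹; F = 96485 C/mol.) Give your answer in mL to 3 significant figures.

Q = 6.75 A × 35352 s = 2.386×10^5 C
n(e⁻) = 2.386×10^5 / 96485 = 2.473 mol
2Cl⁻ → Cl₂ + 2e⁻, so n(Cl₂) = 2.473 / 2 = 1.237 mol
V = nRT/P = 1.237 × 0.0821 × 319 / 1.38 = 23.48 L
= 23500 mL

23500 mL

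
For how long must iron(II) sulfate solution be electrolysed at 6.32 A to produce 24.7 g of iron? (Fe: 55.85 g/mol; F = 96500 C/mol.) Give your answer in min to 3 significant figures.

225 min

n(Fe) = 24.7 / 55.85 = 0.4423 mol
Fe²⁺ + 2e⁻ → Fe, so n(e⁻) = 2 × 0.4423 = 0.8846 mol
Q = 0.8846 × 96500 = 85360 C
t = Q / I = 85360 / 6.32 = 13510 s = 225 min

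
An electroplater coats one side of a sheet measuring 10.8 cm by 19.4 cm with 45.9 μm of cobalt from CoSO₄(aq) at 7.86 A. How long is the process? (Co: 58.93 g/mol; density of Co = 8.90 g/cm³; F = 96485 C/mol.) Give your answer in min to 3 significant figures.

Plated area = 10.8 × 19.4 = 209.5 cm²
Volume = 209.5 × 45.9×10⁻⁴ cm = 0.9616 cm³
m(Co) = 0.9616 × 8.90 = 8.558 g
n(Co) = 8.558 / 58.93 = 0.1452 mol; n(e⁻) = 2 × 0.1452 = 0.2904 mol
Q = 0.2904 × 96485 = 28020 C
t = 28020 / 7.86 = 3565 s = 59.4 min

59.4 min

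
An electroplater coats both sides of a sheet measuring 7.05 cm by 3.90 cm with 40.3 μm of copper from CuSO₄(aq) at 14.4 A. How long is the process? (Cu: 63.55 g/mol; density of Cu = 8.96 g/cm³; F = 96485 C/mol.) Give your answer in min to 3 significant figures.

6.98 min

Plated area = 2 × 7.05 × 3.90 = 54.99 cm²
Volume = 54.99 × 40.3×10⁻⁴ cm = 0.2216 cm³
m(Cu) = 0.2216 × 8.96 = 1.986 g
n(Cu) = 1.986 / 63.55 = 0.03125 mol; n(e⁻) = 2 × 0.03125 = 0.06250 mol
Q = 0.06250 × 96485 = 6030 C
t = 6030 / 14.4 = 418.8 s = 6.98 min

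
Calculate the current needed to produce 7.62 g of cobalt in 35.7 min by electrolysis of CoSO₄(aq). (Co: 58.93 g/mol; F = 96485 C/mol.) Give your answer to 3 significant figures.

11.6 A

n(Co) = 7.62 / 58.93 = 0.1293 mol
Co²⁺ + 2e⁻ → Co, so n(e⁻) = 2 × 0.1293 = 0.2586 mol
Q = 0.2586 × 96485 = 24950 C
I = Q / t = 24950 / 2142 s = 11.6 A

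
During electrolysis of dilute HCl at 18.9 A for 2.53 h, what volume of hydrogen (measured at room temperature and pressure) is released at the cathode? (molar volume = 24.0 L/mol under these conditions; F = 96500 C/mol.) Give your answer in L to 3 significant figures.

21.4 L

Q = It = 18.9 × 9108 = 1.721×10^5 C
n(e⁻) = Q/F = 1.721×10^5/96500 = 1.783 mol
2H⁺ + 2e⁻ → H₂, so n(H₂) = 1.783 / 2 = 0.8915 mol
V = 0.8915 × 24.0 = 21.40 L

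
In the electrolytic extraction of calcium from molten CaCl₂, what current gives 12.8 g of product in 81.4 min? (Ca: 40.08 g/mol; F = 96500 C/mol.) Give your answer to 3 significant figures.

n(Ca) = 12.8 / 40.08 = 0.3194 mol
Ca²⁺ + 2e⁻ → Ca, so n(e⁻) = 2 × 0.3194 = 0.6388 mol
Q = 0.6388 × 96500 = 61640 C
I = Q / t = 61640 / 4884 s = 12.6 A

12.6 A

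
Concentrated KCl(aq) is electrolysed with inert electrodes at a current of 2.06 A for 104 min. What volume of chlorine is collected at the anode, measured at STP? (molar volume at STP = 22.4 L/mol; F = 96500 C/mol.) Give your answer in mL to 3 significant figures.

1490 mL

Q = It = 2.06 × 6240 = 12850 C
Moles of electrons = 12850 / 96500 = 0.1332 mol
2Cl⁻ → Cl₂ + 2e⁻, so n(Cl₂) = 0.1332 / 2 = 0.06660 mol
V = 0.06660 × 22.4 = 1.492 L
= 1490 mL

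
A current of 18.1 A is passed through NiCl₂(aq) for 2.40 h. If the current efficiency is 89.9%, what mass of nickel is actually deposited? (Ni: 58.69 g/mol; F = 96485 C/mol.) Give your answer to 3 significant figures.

Q = 18.1 × 8640 = 1.564×10^5 C
n(e⁻) = 1.564×10^5 / 96485 = 1.621 mol
Ni²⁺ + 2e⁻ → Ni, so theoretical m(Ni) = 0.8105 × 58.69 = 47.57 g
Actual mass = 89.9% × 47.57 = 42.8 g

42.8 g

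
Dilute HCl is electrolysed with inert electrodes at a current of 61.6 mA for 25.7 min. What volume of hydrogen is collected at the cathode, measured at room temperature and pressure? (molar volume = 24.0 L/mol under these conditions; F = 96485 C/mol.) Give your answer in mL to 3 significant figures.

Charge passed = 0.0616 × 1542 = 94.99 C
n(e⁻) = Q/F = 94.99/96485 = 9.845×10^-4 mol
2H⁺ + 2e⁻ → H₂, so n(H₂) = 9.845×10^-4 / 2 = 4.923×10^-4 mol
V = 4.923×10^-4 × 24.0 = 0.01182 L
= 11.8 mL

11.8 mL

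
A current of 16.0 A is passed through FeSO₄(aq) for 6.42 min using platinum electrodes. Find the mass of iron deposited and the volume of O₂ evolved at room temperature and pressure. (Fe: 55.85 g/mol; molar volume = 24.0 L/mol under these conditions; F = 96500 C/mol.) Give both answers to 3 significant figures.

1.78 g Fe; 0.383 L O₂

Q = 16.0 × 385.2 = 6163 C; n(e⁻) = 6163 / 96500 = 0.06387 mol
Cathode: Fe²⁺ + 2e⁻ → Fe → n(Fe) = 0.06387/2 = 0.03194 mol → 1.78 g
Anode: 2H₂O → O₂ + 4H⁺ + 4e⁻ → n(O₂) = 0.06387/4 = 0.01597 mol → 0.383 L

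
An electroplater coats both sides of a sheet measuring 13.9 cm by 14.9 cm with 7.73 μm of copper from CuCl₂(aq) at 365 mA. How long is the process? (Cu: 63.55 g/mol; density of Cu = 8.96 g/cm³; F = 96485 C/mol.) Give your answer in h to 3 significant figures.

Plated area = 2 × 13.9 × 14.9 = 414.2 cm²
Volume = 414.2 × 7.73×10⁻⁴ cm = 0.3202 cm³
m(Cu) = 0.3202 × 8.96 = 2.869 g
n(Cu) = 2.869 / 63.55 = 0.04515 mol; n(e⁻) = 2 × 0.04515 = 0.09030 mol
Q = 0.09030 × 96485 = 8713 C
t = 8713 / 0.365 = 23870 s = 6.63 h

6.63 h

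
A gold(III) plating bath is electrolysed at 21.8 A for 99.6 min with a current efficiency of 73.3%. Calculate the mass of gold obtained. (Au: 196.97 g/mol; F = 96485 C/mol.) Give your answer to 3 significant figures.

65.0 g

Q = 21.8 × 5976 = 1.303×10^5 C
n(e⁻) = 1.303×10^5 / 96485 = 1.350 mol
Au³⁺ + 3e⁻ → Au, so theoretical m(Au) = 0.4500 × 196.97 = 88.64 g
Actual mass = 73.3% × 88.64 = 65.0 g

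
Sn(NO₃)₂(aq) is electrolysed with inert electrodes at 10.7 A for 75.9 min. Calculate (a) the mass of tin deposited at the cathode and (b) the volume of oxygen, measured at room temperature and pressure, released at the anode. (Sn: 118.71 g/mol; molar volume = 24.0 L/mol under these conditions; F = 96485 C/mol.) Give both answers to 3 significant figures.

30.0 g Sn; 3.03 L O₂

Q = 10.7 × 4554 = 48730 C; n(e⁻) = 48730 / 96485 = 0.5051 mol
Cathode: Sn²⁺ + 2e⁻ → Sn → n(Sn) = 0.5051/2 = 0.2526 mol → 30.0 g
Anode: 2H₂O → O₂ + 4H⁺ + 4e⁻ → n(O₂) = 0.5051/4 = 0.1263 mol → 3.03 L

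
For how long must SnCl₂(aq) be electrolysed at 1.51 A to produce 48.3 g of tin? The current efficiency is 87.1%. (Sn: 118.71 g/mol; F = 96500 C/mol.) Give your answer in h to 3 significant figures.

16.6 h

n(Sn) = 48.3 / 118.71 = 0.4069 mol
Sn²⁺ + 2e⁻ → Sn, so n(e⁻) = 2 × 0.4069 = 0.8138 mol
Q = 0.8138 × 96500 / 0.871 = 90160 C
t = Q / I = 90160 / 1.51 = 59710 s = 16.6 h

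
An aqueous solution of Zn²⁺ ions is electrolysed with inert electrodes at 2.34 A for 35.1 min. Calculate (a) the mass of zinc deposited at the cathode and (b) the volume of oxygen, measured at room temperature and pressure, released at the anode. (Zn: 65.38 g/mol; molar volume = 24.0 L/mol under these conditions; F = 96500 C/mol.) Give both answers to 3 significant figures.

Q = 2.34 × 2106 = 4928 C; n(e⁻) = 4928 / 96500 = 0.05107 mol
Cathode: Zn²⁺ + 2e⁻ → Zn → n(Zn) = 0.05107/2 = 0.02554 mol → 1.67 g
Anode: 2H₂O → O₂ + 4H⁺ + 4e⁻ → n(O₂) = 0.05107/4 = 0.01277 mol → 0.306 L

1.67 g Zn; 0.306 L O₂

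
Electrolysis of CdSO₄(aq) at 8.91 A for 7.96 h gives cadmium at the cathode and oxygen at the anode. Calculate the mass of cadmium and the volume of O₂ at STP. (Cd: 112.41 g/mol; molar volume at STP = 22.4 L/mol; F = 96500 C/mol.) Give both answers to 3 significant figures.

149 g Cd; 14.8 L O₂

Q = 8.91 × 28656 = 2.553×10^5 C; n(e⁻) = 2.553×10^5 / 96500 = 2.646 mol
Cathode: Cd²⁺ + 2e⁻ → Cd → n(Cd) = 2.646/2 = 1.323 mol → 149 g
Anode: 2H₂O → O₂ + 4H⁺ + 4e⁻ → n(O₂) = 2.646/4 = 0.6615 mol → 14.8 L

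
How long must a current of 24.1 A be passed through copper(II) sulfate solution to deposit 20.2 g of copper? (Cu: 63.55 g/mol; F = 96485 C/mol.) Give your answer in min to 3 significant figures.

42.4 min

n(Cu) = 20.2 / 63.55 = 0.3179 mol
Cu²⁺ + 2e⁻ → Cu, so n(e⁻) = 2 × 0.3179 = 0.6358 mol
Q = 0.6358 × 96485 = 61350 C
t = Q / I = 61350 / 24.1 = 2546 s = 42.4 min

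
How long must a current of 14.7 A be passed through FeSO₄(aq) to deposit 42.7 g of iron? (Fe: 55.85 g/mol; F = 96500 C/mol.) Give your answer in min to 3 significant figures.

n(Fe) = 42.7 / 55.85 = 0.7645 mol
Fe²⁺ + 2e⁻ → Fe, so n(e⁻) = 2 × 0.7645 = 1.529 mol
Q = 1.529 × 96500 = 1.475×10^5 C
t = Q / I = 1.475×10^5 / 14.7 = 10030 s = 167 min

167 min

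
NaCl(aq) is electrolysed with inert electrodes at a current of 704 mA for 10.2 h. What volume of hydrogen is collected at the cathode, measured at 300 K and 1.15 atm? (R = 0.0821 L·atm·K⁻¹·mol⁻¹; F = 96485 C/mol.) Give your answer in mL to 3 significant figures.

2870 mL

Q = It = 0.704 × 36720 = 25850 C
n(e⁻) = Q/F = 25850/96485 = 0.2679 mol
2H⁺ + 2e⁻ → H₂, so n(H₂) = 0.2679 / 2 = 0.1340 mol
V = nRT/P = 0.1340 × 0.0821 × 300 / 1.15 = 2.870 L
= 2870 mL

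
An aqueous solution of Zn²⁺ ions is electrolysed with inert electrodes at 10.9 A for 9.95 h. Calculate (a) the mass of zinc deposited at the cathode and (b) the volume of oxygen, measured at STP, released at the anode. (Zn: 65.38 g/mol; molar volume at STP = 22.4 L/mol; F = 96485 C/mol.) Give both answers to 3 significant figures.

Q = 10.9 × 35820 = 3.904×10^5 C; n(e⁻) = 3.904×10^5 / 96485 = 4.046 mol
Cathode: Zn²⁺ + 2e⁻ → Zn → n(Zn) = 4.046/2 = 2.023 mol → 132 g
Anode: 2H₂O → O₂ + 4H⁺ + 4e⁻ → n(O₂) = 4.046/4 = 1.012 mol → 22.7 L

132 g Zn; 22.7 L O₂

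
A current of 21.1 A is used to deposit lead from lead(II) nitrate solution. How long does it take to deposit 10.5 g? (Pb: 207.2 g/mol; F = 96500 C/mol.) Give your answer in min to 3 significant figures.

7.73 min

n(Pb) = 10.5 / 207.2 = 0.05068 mol
Pb²⁺ + 2e⁻ → Pb, so n(e⁻) = 2 × 0.05068 = 0.1014 mol
Q = 0.1014 × 96500 = 9785 C
t = Q / I = 9785 / 21.1 = 463.7 s = 7.73 min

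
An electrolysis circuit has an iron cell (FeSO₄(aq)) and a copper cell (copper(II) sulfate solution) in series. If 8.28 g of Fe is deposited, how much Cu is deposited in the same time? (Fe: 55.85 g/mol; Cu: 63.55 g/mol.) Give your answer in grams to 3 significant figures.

9.42 g

n(Fe) = 8.28 / 55.85 = 0.1483 mol
Fe²⁺ + 2e⁻ → Fe, so n(e⁻) = 2 × 0.1483 = 0.2966 mol
In series, the same 0.2966 mol of electrons flows through the second cell.
Cu²⁺ + 2e⁻ → Cu, so n(Cu) = 0.2966 / 2 = 0.1483 mol
m(Cu) = 0.1483 × 63.55 = 9.42 g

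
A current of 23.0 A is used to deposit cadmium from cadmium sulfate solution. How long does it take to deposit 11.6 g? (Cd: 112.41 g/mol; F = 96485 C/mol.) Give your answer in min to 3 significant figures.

14.4 min

n(Cd) = 11.6 / 112.41 = 0.1032 mol
Cd²⁺ + 2e⁻ → Cd, so n(e⁻) = 2 × 0.1032 = 0.2064 mol
Q = 0.2064 × 96485 = 19910 C
t = Q / I = 19910 / 23.0 = 865.7 s = 14.4 min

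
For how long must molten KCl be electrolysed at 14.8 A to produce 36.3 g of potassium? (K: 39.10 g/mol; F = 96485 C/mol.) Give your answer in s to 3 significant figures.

6050 s

n(K) = 36.3 / 39.10 = 0.9284 mol
K⁺ + e⁻ → K, so n(e⁻) = 0.9284 mol
Q = 0.9284 × 96485 = 89580 C
t = Q / I = 89580 / 14.8 = 6053 s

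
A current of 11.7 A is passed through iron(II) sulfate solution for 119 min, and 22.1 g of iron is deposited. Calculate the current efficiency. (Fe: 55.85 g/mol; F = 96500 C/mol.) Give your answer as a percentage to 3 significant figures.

Q = 11.7 × 7140 = 83540 C
n(e⁻) = 83540 / 96500 = 0.8657 mol
Fe²⁺ + 2e⁻ → Fe, so theoretical n(Fe) = 0.4329 mol → 24.18 g
Efficiency = 22.1 / 24.18 = 0.9140 = 91.4%

91.4%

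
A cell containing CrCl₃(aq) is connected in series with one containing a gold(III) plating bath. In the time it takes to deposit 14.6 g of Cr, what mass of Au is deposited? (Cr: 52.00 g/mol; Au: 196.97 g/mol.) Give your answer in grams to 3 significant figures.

n(Cr) = 14.6 / 52.00 = 0.2808 mol
Cr³⁺ + 3e⁻ → Cr, so n(e⁻) = 3 × 0.2808 = 0.8424 mol
In series, the same 0.8424 mol of electrons flows through the second cell.
Au³⁺ + 3e⁻ → Au, so n(Au) = 0.8424 / 3 = 0.2808 mol
m(Au) = 0.2808 × 196.97 = 55.3 g

55.3 g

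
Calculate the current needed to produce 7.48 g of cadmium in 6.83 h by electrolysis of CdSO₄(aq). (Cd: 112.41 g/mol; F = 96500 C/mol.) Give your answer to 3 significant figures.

0.522 A

n(Cd) = 7.48 / 112.41 = 0.06654 mol
Cd²⁺ + 2e⁻ → Cd, so n(e⁻) = 2 × 0.06654 = 0.1331 mol
Q = 0.1331 × 96500 = 12840 C
I = Q / t = 12840 / 24588 s = 0.522 A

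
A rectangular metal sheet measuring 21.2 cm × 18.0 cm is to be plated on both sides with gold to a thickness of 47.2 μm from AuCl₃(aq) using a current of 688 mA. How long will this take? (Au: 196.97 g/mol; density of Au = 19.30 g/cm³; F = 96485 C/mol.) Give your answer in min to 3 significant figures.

2480 min

Plated area = 2 × 21.2 × 18.0 = 763.2 cm²
Volume = 763.2 × 47.2×10⁻⁴ cm = 3.602 cm³
m(Au) = 3.602 × 19.30 = 69.52 g
n(Au) = 69.52 / 196.97 = 0.3529 mol; n(e⁻) = 3 × 0.3529 = 1.059 mol
Q = 1.059 × 96485 = 1.022×10^5 C
t = 1.022×10^5 / 0.688 = 1.485×10^5 s = 2480 min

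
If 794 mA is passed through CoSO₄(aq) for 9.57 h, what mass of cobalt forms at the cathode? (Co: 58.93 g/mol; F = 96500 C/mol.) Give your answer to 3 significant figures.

8.35 g

Q = 0.794 A × 34452 s = 27350 C
Moles of electrons = 27350 / 96500 = 0.2834 mol
Co²⁺ + 2e⁻ → Co, so n(Co) = 0.2834 / 2 = 0.1417 mol
m = 0.1417 × 58.93 = 8.35 g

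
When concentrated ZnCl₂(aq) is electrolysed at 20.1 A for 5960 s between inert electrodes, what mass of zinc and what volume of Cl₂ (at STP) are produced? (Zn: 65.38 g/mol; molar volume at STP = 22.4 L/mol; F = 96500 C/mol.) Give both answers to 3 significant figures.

Q = 20.1 × 5960 = 1.198×10^5 C; n(e⁻) = 1.198×10^5 / 96500 = 1.241 mol
Cathode: Zn²⁺ + 2e⁻ → Zn → n(Zn) = 1.241/2 = 0.6205 mol → 40.6 g
Anode: 2Cl⁻ → Cl₂ + 2e⁻ → n(Cl₂) = 1.241/2 = 0.6205 mol → 13.9 L

40.6 g Zn; 13.9 L Cl₂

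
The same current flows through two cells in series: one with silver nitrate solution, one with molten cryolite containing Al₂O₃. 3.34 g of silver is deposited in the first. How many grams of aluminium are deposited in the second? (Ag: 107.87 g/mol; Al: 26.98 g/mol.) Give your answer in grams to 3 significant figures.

0.278 g

n(Ag) = 3.34 / 107.87 = 0.03096 mol
Ag⁺ + e⁻ → Ag, so n(e⁻) = 0.03096 mol
Same current for the same time ⇒ same n(e⁻) = 0.03096 mol in both cells.
Al³⁺ + 3e⁻ → Al, so n(Al) = 0.03096 / 3 = 0.01032 mol
m(Al) = 0.01032 × 26.98 = 0.278 g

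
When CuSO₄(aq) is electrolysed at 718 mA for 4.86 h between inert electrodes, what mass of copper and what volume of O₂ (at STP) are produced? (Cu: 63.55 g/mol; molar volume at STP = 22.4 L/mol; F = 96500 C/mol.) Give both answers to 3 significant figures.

Q = 0.718 × 17496 = 12560 C; n(e⁻) = 12560 / 96500 = 0.1302 mol
Cathode: Cu²⁺ + 2e⁻ → Cu → n(Cu) = 0.1302/2 = 0.06510 mol → 4.14 g
Anode: 2H₂O → O₂ + 4H⁺ + 4e⁻ → n(O₂) = 0.1302/4 = 0.03255 mol → 0.729 L

4.14 g Cu; 0.729 L O₂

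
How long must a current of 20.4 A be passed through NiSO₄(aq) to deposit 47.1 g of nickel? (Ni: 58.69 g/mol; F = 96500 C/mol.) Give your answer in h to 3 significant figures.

2.11 h

n(Ni) = 47.1 / 58.69 = 0.8025 mol
Ni²⁺ + 2e⁻ → Ni, so n(e⁻) = 2 × 0.8025 = 1.605 mol
Q = 1.605 × 96500 = 1.549×10^5 C
t = Q / I = 1.549×10^5 / 20.4 = 7593 s = 2.11 h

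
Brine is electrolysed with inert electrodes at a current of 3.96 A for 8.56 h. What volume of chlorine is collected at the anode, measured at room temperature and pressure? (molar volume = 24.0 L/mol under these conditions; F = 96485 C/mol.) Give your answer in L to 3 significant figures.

15.2 L

Charge passed = 3.96 × 30816 = 1.220×10^5 C
Moles of electrons = 1.220×10^5 / 96485 = 1.264 mol
2Cl⁻ → Cl₂ + 2e⁻, so n(Cl₂) = 1.264 / 2 = 0.6320 mol
V = 0.6320 × 24.0 = 15.17 L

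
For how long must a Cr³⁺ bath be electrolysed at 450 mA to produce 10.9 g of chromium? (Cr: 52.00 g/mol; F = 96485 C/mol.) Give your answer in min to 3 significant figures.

2250 min

n(Cr) = 10.9 / 52.00 = 0.2096 mol
Cr³⁺ + 3e⁻ → Cr, so n(e⁻) = 3 × 0.2096 = 0.6288 mol
Q = 0.6288 × 96485 = 60670 C
t = Q / I = 60670 / 0.450 = 1.348×10^5 s = 2250 min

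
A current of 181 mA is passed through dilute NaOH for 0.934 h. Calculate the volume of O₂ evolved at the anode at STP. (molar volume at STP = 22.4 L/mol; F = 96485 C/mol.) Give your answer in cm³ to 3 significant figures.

Q = It = 0.181 × 3362.4 = 608.6 C
n(e⁻) = Q/F = 608.6/96485 = 0.006308 mol
2H₂O → O₂ + 4H⁺ + 4e⁻, so n(O₂) = 0.006308 / 4 = 0.001577 mol
V = 0.001577 × 22.4 = 0.03532 L
= 35.3 cm³

35.3 cm³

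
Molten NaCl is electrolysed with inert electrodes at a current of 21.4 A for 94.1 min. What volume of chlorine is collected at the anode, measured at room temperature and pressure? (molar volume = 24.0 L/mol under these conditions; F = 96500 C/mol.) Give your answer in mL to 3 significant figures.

Q = It = 21.4 × 5646 = 1.208×10^5 C
n(e⁻) = Q/F = 1.208×10^5/96500 = 1.252 mol
2Cl⁻ → Cl₂ + 2e⁻, so n(Cl₂) = 1.252 / 2 = 0.6260 mol
V = 0.6260 × 24.0 = 15.02 L
= 15000 mL

15000 mL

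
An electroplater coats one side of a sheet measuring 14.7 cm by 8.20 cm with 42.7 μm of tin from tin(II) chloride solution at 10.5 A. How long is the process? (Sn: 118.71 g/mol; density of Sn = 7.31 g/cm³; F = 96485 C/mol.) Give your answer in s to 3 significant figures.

Plated area = 14.7 × 8.20 = 120.5 cm²
Volume = 120.5 × 42.7×10⁻⁴ cm = 0.5145 cm³
m(Sn) = 0.5145 × 7.31 = 3.761 g
n(Sn) = 3.761 / 118.71 = 0.03168 mol; n(e⁻) = 2 × 0.03168 = 0.06336 mol
Q = 0.06336 × 96485 = 6113 C
t = 6113 / 10.5 = 582.2 s

582 s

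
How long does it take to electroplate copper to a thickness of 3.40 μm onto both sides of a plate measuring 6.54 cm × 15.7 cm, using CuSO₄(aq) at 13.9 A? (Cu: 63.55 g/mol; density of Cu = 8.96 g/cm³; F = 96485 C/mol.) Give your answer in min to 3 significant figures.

Plated area = 2 × 6.54 × 15.7 = 205.4 cm²
Volume = 205.4 × 3.40×10⁻⁴ cm = 0.06984 cm³
m(Cu) = 0.06984 × 8.96 = 0.6258 g
n(Cu) = 0.6258 / 63.55 = 0.009847 mol; n(e⁻) = 2 × 0.009847 = 0.01969 mol
Q = 0.01969 × 96485 = 1900 C
t = 1900 / 13.9 = 136.7 s = 2.28 min

2.28 min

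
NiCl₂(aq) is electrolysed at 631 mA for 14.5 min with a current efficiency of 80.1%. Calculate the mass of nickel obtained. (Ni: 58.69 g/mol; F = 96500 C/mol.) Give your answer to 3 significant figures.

Q = 0.631 × 870 = 549.0 C
n(e⁻) = 549.0 / 96500 = 0.005689 mol
Ni²⁺ + 2e⁻ → Ni, so theoretical m(Ni) = 0.002845 × 58.69 = 0.1670 g
Actual mass = 80.1% × 0.1670 = 0.134 g

0.134 g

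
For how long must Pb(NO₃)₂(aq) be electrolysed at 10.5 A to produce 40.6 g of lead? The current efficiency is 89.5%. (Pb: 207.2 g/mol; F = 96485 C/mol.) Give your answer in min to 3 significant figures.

n(Pb) = 40.6 / 207.2 = 0.1959 mol
Pb²⁺ + 2e⁻ → Pb, so n(e⁻) = 2 × 0.1959 = 0.3918 mol
Q = 0.3918 × 96485 / 0.895 = 42240 C
t = Q / I = 42240 / 10.5 = 4023 s = 67.1 min

67.1 min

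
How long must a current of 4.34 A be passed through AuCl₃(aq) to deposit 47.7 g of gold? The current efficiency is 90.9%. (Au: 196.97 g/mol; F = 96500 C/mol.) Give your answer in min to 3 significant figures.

n(Au) = 47.7 / 196.97 = 0.2422 mol
Au³⁺ + 3e⁻ → Au, so n(e⁻) = 3 × 0.2422 = 0.7266 mol
Q = 0.7266 × 96500 / 0.909 = 77140 C
t = Q / I = 77140 / 4.34 = 17770 s = 296 min

296 min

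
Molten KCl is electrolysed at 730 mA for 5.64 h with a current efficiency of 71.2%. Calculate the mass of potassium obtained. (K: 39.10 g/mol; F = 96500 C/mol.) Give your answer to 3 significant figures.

4.28 g

Q = 0.730 × 20304 = 14820 C
n(e⁻) = 14820 / 96500 = 0.1536 mol
K⁺ + e⁻ → K, so theoretical m(K) = 0.1536 × 39.10 = 6.006 g
Actual mass = 71.2% × 6.006 = 4.28 g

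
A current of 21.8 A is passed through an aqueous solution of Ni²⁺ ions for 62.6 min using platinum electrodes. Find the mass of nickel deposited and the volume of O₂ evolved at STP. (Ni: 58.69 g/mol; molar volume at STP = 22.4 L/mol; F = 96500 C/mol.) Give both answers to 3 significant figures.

24.9 g Ni; 4.75 L O₂

Q = 21.8 × 3756 = 81880 C; n(e⁻) = 81880 / 96500 = 0.8485 mol
Cathode: Ni²⁺ + 2e⁻ → Ni → n(Ni) = 0.8485/2 = 0.4243 mol → 24.9 g
Anode: 2H₂O → O₂ + 4H⁺ + 4e⁻ → n(O₂) = 0.8485/4 = 0.2121 mol → 4.75 L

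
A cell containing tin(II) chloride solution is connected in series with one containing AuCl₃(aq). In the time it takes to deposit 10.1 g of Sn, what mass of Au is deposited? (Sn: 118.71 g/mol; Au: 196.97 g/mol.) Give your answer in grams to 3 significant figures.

11.2 g

n(Sn) = 10.1 / 118.71 = 0.08508 mol
Sn²⁺ + 2e⁻ → Sn, so n(e⁻) = 2 × 0.08508 = 0.1702 mol
The cells are in series, so the same charge (and hence the same n(e⁻) = 0.1702 mol) passes through both.
Au³⁺ + 3e⁻ → Au, so n(Au) = 0.1702 / 3 = 0.05673 mol
m(Au) = 0.05673 × 196.97 = 11.2 g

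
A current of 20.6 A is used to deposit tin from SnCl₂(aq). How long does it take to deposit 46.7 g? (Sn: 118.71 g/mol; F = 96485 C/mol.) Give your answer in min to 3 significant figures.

n(Sn) = 46.7 / 118.71 = 0.3934 mol
Sn²⁺ + 2e⁻ → Sn, so n(e⁻) = 2 × 0.3934 = 0.7868 mol
Q = 0.7868 × 96485 = 75910 C
t = Q / I = 75910 / 20.6 = 3685 s = 61.4 min

61.4 min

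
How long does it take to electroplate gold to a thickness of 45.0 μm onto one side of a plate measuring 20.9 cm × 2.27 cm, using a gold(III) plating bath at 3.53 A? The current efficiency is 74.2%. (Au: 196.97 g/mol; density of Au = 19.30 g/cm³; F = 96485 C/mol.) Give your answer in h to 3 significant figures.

Plated area = 20.9 × 2.27 = 47.44 cm²
Volume = 47.44 × 45.0×10⁻⁴ cm = 0.2135 cm³
m(Au) = 0.2135 × 19.30 = 4.121 g
n(Au) = 4.121 / 196.97 = 0.02092 mol; n(e⁻) = 3 × 0.02092 = 0.06276 mol
Q = 0.06276 × 96485 / 0.742 = 8161 C
t = 8161 / 3.53 = 2312 s = 0.642 h

0.642 h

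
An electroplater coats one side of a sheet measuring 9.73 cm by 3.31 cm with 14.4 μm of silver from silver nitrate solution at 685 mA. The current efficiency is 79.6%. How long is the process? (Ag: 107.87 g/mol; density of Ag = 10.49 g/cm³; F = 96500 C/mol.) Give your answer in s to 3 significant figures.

798 s

Plated area = 9.73 × 3.31 = 32.21 cm²
Volume = 32.21 × 14.4×10⁻⁴ cm = 0.04638 cm³
m(Ag) = 0.04638 × 10.49 = 0.4865 g
n(Ag) = 0.4865 / 107.87 = 0.004510 mol; n(e⁻) = 0.004510 mol
Q = 0.004510 × 96500 / 0.796 = 546.8 C
t = 546.8 / 0.685 = 798.2 s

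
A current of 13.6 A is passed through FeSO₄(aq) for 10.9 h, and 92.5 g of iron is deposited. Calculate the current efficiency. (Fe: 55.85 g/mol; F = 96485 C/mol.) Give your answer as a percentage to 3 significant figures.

59.9%

Q = 13.6 × 39240 = 5.337×10^5 C
n(e⁻) = 5.337×10^5 / 96485 = 5.531 mol
Fe²⁺ + 2e⁻ → Fe, so theoretical n(Fe) = 2.766 mol → 154.5 g
Efficiency = 92.5 / 154.5 = 0.5987 = 59.9%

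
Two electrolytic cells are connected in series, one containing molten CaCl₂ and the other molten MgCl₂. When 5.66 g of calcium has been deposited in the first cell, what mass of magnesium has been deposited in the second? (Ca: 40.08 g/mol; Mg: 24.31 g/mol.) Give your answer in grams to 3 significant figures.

n(Ca) = 5.66 / 40.08 = 0.1412 mol
Ca²⁺ + 2e⁻ → Ca, so n(e⁻) = 2 × 0.1412 = 0.2824 mol
In series, the same 0.2824 mol of electrons flows through the second cell.
Mg²⁺ + 2e⁻ → Mg, so n(Mg) = 0.2824 / 2 = 0.1412 mol
m(Mg) = 0.1412 × 24.31 = 3.43 g

3.43 g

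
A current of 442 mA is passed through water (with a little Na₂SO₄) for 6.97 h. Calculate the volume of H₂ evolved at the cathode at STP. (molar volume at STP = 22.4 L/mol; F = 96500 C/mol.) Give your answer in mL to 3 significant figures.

1290 mL

Q = It = 0.442 × 25092 = 11090 C
n(e⁻) = Q/F = 11090/96500 = 0.1149 mol
2H⁺ + 2e⁻ → H₂, so n(H₂) = 0.1149 / 2 = 0.05745 mol
V = 0.05745 × 22.4 = 1.287 L
= 1290 mL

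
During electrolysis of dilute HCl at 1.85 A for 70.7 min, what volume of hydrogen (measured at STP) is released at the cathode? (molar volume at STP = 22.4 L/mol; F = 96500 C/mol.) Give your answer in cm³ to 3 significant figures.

Q = It = 1.85 × 4242 = 7848 C
n(e⁻) = Q/F = 7848/96500 = 0.08133 mol
2H⁺ + 2e⁻ → H₂, so n(H₂) = 0.08133 / 2 = 0.04067 mol
V = 0.04067 × 22.4 = 0.9110 L
= 911 cm³

911 cm³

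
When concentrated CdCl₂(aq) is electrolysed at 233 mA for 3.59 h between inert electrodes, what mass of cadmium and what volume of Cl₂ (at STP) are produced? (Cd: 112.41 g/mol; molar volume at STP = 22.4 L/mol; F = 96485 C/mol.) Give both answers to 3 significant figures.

Q = 0.233 × 12924 = 3011 C; n(e⁻) = 3011 / 96485 = 0.03121 mol
Cathode: Cd²⁺ + 2e⁻ → Cd → n(Cd) = 0.03121/2 = 0.01561 mol → 1.75 g
Anode: 2Cl⁻ → Cl₂ + 2e⁻ → n(Cl₂) = 0.03121/2 = 0.01561 mol → 0.350 L

1.75 g Cd; 0.350 L Cl₂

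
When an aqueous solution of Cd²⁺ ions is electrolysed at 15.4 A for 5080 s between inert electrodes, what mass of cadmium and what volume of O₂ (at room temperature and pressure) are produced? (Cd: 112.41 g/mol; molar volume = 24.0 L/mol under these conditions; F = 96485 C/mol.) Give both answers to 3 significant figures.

Q = 15.4 × 5080 = 78230 C; n(e⁻) = 78230 / 96485 = 0.8108 mol
Cathode: Cd²⁺ + 2e⁻ → Cd → n(Cd) = 0.8108/2 = 0.4054 mol → 45.6 g
Anode: 2H₂O → O₂ + 4H⁺ + 4e⁻ → n(O₂) = 0.8108/4 = 0.2027 mol → 4.86 L

45.6 g Cd; 4.86 L O₂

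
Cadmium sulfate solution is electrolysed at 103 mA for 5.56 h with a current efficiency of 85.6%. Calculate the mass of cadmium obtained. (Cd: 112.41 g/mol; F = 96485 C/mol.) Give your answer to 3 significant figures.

1.03 g

Q = 0.103 × 20016 = 2062 C
n(e⁻) = 2062 / 96485 = 0.02137 mol
Cd²⁺ + 2e⁻ → Cd, so theoretical m(Cd) = 0.01069 × 112.41 = 1.202 g
Actual mass = 85.6% × 1.202 = 1.03 g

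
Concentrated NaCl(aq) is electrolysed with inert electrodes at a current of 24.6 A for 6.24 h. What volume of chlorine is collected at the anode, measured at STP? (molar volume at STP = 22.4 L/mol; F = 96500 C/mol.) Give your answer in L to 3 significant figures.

Q = It = 24.6 × 22464 = 5.526×10^5 C
n(e⁻) = 5.526×10^5 / 96500 = 5.726 mol
2Cl⁻ → Cl₂ + 2e⁻, so n(Cl₂) = 5.726 / 2 = 2.863 mol
V = 2.863 × 22.4 = 64.13 L

64.1 L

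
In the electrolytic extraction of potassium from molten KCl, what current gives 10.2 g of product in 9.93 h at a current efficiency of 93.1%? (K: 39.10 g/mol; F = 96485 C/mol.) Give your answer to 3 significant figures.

n(K) = 10.2 / 39.10 = 0.2609 mol
K⁺ + e⁻ → K, so n(e⁻) = 0.2609 mol
Q = 0.2609 × 96485 / 0.931 = 27040 C
I = Q / t = 27040 / 35748 s = 0.756 A

0.756 A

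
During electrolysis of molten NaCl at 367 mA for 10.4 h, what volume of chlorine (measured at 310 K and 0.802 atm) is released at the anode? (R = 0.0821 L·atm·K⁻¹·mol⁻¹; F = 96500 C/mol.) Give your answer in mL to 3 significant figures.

Q = It = 0.367 × 37440 = 13740 C
n(e⁻) = 13740 / 96500 = 0.1424 mol
2Cl⁻ → Cl₂ + 2e⁻, so n(Cl₂) = 0.1424 / 2 = 0.07120 mol
V = nRT/P = 0.07120 × 0.0821 × 310 / 0.802 = 2.259 L
= 2260 mL

2260 mL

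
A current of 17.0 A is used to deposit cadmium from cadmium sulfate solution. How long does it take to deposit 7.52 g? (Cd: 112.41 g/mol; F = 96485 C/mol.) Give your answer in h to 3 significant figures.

n(Cd) = 7.52 / 112.41 = 0.06690 mol
Cd²⁺ + 2e⁻ → Cd, so n(e⁻) = 2 × 0.06690 = 0.1338 mol
Q = 0.1338 × 96485 = 12910 C
t = Q / I = 12910 / 17.0 = 759.4 s = 0.211 h

0.211 h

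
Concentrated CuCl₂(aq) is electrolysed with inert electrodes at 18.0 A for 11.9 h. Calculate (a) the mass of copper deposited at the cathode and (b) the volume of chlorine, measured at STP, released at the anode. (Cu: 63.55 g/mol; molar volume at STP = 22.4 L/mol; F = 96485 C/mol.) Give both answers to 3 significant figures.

254 g Cu; 89.5 L Cl₂

Q = 18.0 × 42840 = 7.711×10^5 C; n(e⁻) = 7.711×10^5 / 96485 = 7.992 mol
Cathode: Cu²⁺ + 2e⁻ → Cu → n(Cu) = 7.992/2 = 3.996 mol → 254 g
Anode: 2Cl⁻ → Cl₂ + 2e⁻ → n(Cl₂) = 7.992/2 = 3.996 mol → 89.5 L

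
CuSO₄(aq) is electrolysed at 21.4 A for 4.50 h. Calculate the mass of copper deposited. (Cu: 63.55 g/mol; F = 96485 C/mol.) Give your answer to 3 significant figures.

114 g

Q = It = 21.4 × 16200 = 3.467×10^5 C
n(e⁻) = 3.467×10^5 / 96485 = 3.593 mol
Cu²⁺ + 2e⁻ → Cu, so n(Cu) = 3.593 / 2 = 1.797 mol
m = 1.797 × 63.55 = 114 g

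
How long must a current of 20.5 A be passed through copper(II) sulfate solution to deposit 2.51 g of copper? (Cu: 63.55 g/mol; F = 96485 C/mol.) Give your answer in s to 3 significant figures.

372 s

n(Cu) = 2.51 / 63.55 = 0.03950 mol
Cu²⁺ + 2e⁻ → Cu, so n(e⁻) = 2 × 0.03950 = 0.07900 mol
Q = 0.07900 × 96485 = 7622 C
t = Q / I = 7622 / 20.5 = 371.8 s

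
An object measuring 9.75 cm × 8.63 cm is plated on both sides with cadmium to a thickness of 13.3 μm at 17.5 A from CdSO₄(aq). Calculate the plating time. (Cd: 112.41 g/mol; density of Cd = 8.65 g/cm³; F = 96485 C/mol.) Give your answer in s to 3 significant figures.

190 s

Plated area = 2 × 9.75 × 8.63 = 168.3 cm²
Volume = 168.3 × 13.3×10⁻⁴ cm = 0.2238 cm³
m(Cd) = 0.2238 × 8.65 = 1.936 g
n(Cd) = 1.936 / 112.41 = 0.01722 mol; n(e⁻) = 2 × 0.01722 = 0.03444 mol
Q = 0.03444 × 96485 = 3323 C
t = 3323 / 17.5 = 189.9 s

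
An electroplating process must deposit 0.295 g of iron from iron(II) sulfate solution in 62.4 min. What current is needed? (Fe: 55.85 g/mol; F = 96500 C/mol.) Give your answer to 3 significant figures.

n(Fe) = 0.295 / 55.85 = 0.005282 mol
Fe²⁺ + 2e⁻ → Fe, so n(e⁻) = 2 × 0.005282 = 0.01056 mol
Q = 0.01056 × 96500 = 1019 C
I = Q / t = 1019 / 3744 s = 0.272 A

0.272 A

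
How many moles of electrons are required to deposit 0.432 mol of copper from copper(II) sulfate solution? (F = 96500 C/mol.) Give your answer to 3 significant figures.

0.864 mol

Cu²⁺ + 2e⁻ → Cu, so n(e⁻) = 2 × 0.432 = 0.8640 mol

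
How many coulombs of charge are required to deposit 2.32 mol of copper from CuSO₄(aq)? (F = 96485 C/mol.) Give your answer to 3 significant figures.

4.48×10^5 C

Cu²⁺ + 2e⁻ → Cu, so n(e⁻) = 2 × 2.32 = 4.640 mol
Q = 4.640 × 96485 = 4.477×10^5 C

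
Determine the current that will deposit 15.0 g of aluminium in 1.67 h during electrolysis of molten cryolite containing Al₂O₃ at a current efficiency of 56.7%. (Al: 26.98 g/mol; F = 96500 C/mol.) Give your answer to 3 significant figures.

n(Al) = 15.0 / 26.98 = 0.5560 mol
Al³⁺ + 3e⁻ → Al, so n(e⁻) = 3 × 0.5560 = 1.668 mol
Q = 1.668 × 96500 / 0.567 = 2.839×10^5 C
I = Q / t = 2.839×10^5 / 6012 s = 47.2 A

47.2 A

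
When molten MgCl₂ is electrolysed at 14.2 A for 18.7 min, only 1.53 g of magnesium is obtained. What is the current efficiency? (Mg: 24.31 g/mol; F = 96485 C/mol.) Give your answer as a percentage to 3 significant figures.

76.2%

Q = 14.2 × 1122 = 15930 C
n(e⁻) = 15930 / 96485 = 0.1651 mol
Mg²⁺ + 2e⁻ → Mg, so theoretical n(Mg) = 0.08255 mol → 2.007 g
Efficiency = 1.53 / 2.007 = 0.7623 = 76.2%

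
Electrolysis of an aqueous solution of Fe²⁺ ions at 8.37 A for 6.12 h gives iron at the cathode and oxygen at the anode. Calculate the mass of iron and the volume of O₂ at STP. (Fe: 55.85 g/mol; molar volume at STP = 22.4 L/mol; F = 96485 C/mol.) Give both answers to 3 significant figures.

53.4 g Fe; 10.7 L O₂

Q = 8.37 × 22032 = 1.844×10^5 C; n(e⁻) = 1.844×10^5 / 96485 = 1.911 mol
Cathode: Fe²⁺ + 2e⁻ → Fe → n(Fe) = 1.911/2 = 0.9555 mol → 53.4 g
Anode: 2H₂O → O₂ + 4H⁺ + 4e⁻ → n(O₂) = 1.911/4 = 0.4778 mol → 10.7 L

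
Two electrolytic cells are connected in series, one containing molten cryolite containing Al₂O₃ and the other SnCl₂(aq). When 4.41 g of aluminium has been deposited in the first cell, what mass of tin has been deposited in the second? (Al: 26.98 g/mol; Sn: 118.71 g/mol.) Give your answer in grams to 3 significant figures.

n(Al) = 4.41 / 26.98 = 0.1635 mol
Al³⁺ + 3e⁻ → Al, so n(e⁻) = 3 × 0.1635 = 0.4905 mol
Same current for the same time ⇒ same n(e⁻) = 0.4905 mol in both cells.
Sn²⁺ + 2e⁻ → Sn, so n(Sn) = 0.4905 / 2 = 0.2453 mol
m(Sn) = 0.2453 × 118.71 = 29.1 g

29.1 g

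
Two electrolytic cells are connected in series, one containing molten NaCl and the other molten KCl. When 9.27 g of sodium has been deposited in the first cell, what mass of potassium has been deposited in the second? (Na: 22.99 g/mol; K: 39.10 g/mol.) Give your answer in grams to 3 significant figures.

n(Na) = 9.27 / 22.99 = 0.4032 mol
Na⁺ + e⁻ → Na, so n(e⁻) = 0.4032 mol
Same current for the same time ⇒ same n(e⁻) = 0.4032 mol in both cells.
K⁺ + e⁻ → K, so n(K) = 0.4032 mol
m(K) = 0.4032 × 39.10 = 15.8 g

15.8 g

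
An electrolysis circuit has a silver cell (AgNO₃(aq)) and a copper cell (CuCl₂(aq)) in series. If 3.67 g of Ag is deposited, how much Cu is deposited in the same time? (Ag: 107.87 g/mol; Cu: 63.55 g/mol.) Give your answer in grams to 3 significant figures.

n(Ag) = 3.67 / 107.87 = 0.03402 mol
Ag⁺ + e⁻ → Ag, so n(e⁻) = 0.03402 mol
Same current for the same time ⇒ same n(e⁻) = 0.03402 mol in both cells.
Cu²⁺ + 2e⁻ → Cu, so n(Cu) = 0.03402 / 2 = 0.01701 mol
m(Cu) = 0.01701 × 63.55 = 1.08 g

1.08 g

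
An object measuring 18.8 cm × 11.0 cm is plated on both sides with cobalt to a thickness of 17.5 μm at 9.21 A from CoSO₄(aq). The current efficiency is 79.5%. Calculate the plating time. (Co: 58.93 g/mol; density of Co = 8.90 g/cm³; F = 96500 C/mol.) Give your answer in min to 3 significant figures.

Plated area = 2 × 18.8 × 11.0 = 413.6 cm²
Volume = 413.6 × 17.5×10⁻⁴ cm = 0.7238 cm³
m(Co) = 0.7238 × 8.90 = 6.442 g
n(Co) = 6.442 / 58.93 = 0.1093 mol; n(e⁻) = 2 × 0.1093 = 0.2186 mol
Q = 0.2186 × 96500 / 0.795 = 26530 C
t = 26530 / 9.21 = 2881 s = 48.0 min

48.0 min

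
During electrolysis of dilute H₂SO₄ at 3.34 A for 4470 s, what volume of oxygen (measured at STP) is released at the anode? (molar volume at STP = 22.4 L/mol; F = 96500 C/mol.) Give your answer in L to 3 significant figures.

Q = 3.34 A × 4470 s = 14930 C
n(e⁻) = Q/F = 14930/96500 = 0.1547 mol
2H₂O → O₂ + 4H⁺ + 4e⁻, so n(O₂) = 0.1547 / 4 = 0.03868 mol
V = 0.03868 × 22.4 = 0.8664 L

0.866 L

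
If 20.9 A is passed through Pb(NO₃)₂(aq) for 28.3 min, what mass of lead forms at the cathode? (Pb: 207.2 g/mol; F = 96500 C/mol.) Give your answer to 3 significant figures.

38.1 g

Q = 20.9 A × 1698 s = 35490 C
n(e⁻) = Q/F = 35490/96500 = 0.3678 mol
Pb²⁺ + 2e⁻ → Pb, so n(Pb) = 0.3678 / 2 = 0.1839 mol
m = 0.1839 × 207.2 = 38.1 g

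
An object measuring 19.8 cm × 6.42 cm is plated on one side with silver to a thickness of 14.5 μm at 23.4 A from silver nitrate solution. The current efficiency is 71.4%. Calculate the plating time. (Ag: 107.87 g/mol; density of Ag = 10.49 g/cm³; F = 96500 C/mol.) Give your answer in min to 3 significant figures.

1.73 min

Plated area = 19.8 × 6.42 = 127.1 cm²
Volume = 127.1 × 14.5×10⁻⁴ cm = 0.1843 cm³
m(Ag) = 0.1843 × 10.49 = 1.933 g
n(Ag) = 1.933 / 107.87 = 0.01792 mol; n(e⁻) = 0.01792 mol
Q = 0.01792 × 96500 / 0.714 = 2422 C
t = 2422 / 23.4 = 103.5 s = 1.73 min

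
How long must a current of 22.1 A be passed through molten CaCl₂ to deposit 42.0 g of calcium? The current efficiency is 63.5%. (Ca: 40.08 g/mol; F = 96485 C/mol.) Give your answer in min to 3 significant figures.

n(Ca) = 42.0 / 40.08 = 1.048 mol
Ca²⁺ + 2e⁻ → Ca, so n(e⁻) = 2 × 1.048 = 2.096 mol
Q = 2.096 × 96485 / 0.635 = 3.185×10^5 C
t = Q / I = 3.185×10^5 / 22.1 = 14410 s = 240 min

240 min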